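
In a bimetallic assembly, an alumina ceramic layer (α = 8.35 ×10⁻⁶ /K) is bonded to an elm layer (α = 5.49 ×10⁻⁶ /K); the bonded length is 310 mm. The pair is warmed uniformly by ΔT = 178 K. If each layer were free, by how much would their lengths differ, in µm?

Δα = |8.35 − 5.49|×10⁻⁶/K = 2.86×10⁻⁶/K.
ΔL_mismatch = Δα·L·ΔT = 2.86×10⁻⁶ × 310.0 mm × 178.0 K = 158 µm.

158 µm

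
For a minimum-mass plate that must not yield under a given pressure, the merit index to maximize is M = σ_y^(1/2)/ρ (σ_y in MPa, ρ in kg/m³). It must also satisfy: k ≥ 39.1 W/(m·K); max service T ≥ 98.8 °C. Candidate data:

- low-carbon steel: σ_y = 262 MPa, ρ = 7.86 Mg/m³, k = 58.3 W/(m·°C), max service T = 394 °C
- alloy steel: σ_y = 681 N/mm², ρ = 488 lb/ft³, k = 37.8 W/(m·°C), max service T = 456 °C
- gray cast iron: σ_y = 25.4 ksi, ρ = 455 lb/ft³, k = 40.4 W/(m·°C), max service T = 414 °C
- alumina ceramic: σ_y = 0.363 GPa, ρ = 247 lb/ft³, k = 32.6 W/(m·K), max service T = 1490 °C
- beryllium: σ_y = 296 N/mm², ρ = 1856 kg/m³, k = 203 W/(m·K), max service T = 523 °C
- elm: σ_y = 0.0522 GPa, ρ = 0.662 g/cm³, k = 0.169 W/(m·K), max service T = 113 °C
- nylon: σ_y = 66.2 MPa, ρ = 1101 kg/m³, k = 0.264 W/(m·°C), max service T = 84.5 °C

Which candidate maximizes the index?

beryllium

Screen on constraints: k ≥ 39.1 W/(m·K); max service T ≥ 98.8 °C. Survivors: low-carbon steel, gray cast iron, beryllium.
Putting every candidate on a common basis:
  low-carbon steel: σ_y = 262.0 MPa, ρ = 7860 kg/m³
  gray cast iron: σ_y = 175.1 MPa, ρ = 7288 kg/m³
  beryllium: σ_y = 296.0 MPa, ρ = 1856 kg/m³
  beryllium: M = 9.27×10⁻³
  low-carbon steel: M = 2.06×10⁻³
  gray cast iron: M = 1.82×10⁻³
Highest index: beryllium.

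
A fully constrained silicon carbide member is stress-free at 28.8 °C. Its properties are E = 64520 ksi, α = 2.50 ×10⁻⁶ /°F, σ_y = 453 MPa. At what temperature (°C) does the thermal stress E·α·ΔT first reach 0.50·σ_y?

E = 64520 ksi = 444.8 GPa.
α = 2.50×10⁻⁶/°F × 9/5 = 4.50×10⁻⁶/K.
E·α·ΔT = 226.5 MPa ⇒ ΔT = 226.5 / (444.8×10³ × 4.50×10⁻⁶) = 113.1 K.
T = 28.8 + 113.1 = 141.9 °C.

142 °C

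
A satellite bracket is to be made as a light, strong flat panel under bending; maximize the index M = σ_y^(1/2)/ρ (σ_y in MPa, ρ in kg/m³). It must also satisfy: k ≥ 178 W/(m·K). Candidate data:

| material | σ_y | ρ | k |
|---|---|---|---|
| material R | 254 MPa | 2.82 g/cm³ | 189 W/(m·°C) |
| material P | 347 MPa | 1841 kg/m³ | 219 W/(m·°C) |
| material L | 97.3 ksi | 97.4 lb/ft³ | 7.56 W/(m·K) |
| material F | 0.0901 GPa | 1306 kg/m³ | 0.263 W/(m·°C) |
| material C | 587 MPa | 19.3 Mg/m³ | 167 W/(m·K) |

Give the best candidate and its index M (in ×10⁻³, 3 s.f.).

material P, M = 10.1×10⁻³

Screen on constraints: k ≥ 178 W/(m·K). Survivors: material R, material P.
After converting to SI:
  material R: σ_y = 254.0 MPa, ρ = 2820 kg/m³
  material P: σ_y = 347.0 MPa, ρ = 1841 kg/m³
  material P: M = 10.1×10⁻³
  material R: M = 5.65×10⁻³
Material P ranks first.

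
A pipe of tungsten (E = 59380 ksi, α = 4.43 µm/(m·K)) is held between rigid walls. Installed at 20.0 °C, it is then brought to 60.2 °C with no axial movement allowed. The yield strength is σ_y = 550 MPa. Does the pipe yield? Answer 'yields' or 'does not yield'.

does not yield

E = 59380 ksi = 409.4 GPa.
ΔT = 40.20 K. Constrained thermal stress σ = E·α·ΔT = 409.4×10³ MPa × 4.43×10⁻⁶ × 40.20 = 72.9 MPa (compressive).
Compare to σ_y = 550 MPa: σ < σ_y, so it does not yield.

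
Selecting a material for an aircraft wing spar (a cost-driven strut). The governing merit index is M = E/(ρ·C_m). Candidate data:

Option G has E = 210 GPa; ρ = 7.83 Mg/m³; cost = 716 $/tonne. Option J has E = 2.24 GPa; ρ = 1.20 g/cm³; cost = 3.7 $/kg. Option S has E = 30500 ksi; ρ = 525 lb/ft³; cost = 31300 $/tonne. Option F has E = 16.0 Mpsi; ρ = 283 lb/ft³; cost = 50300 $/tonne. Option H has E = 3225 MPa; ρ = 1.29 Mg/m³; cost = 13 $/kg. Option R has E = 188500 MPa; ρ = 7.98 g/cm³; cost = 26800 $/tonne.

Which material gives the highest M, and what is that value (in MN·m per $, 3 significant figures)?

option G, M = 37.5 MN·m per $

Normalizing units and computing the index:
  option G: E = 210.0 GPa, ρ = 7830 kg/m³, cost = 0.7160 $/kg
  option J: E = 2.240 GPa, ρ = 1200 kg/m³, cost = 3.700 $/kg
  option S: E = 210.3 GPa, ρ = 8410 kg/m³, cost = 31.30 $/kg
  option F: E = 110.3 GPa, ρ = 4533 kg/m³, cost = 50.30 $/kg
  option H: E = 3.225 GPa, ρ = 1290 kg/m³, cost = 13.00 $/kg
  option R: E = 188.5 GPa, ρ = 7980 kg/m³, cost = 26.80 $/kg
  option G: M = 37.5 MN·m per $
  option R: M = 0.881 MN·m per $
  option S: M = 0.799 MN·m per $
  option J: M = 0.505 MN·m per $
  option F: M = 0.484 MN·m per $
  option H: M = 0.192 MN·m per $
Option G ranks first.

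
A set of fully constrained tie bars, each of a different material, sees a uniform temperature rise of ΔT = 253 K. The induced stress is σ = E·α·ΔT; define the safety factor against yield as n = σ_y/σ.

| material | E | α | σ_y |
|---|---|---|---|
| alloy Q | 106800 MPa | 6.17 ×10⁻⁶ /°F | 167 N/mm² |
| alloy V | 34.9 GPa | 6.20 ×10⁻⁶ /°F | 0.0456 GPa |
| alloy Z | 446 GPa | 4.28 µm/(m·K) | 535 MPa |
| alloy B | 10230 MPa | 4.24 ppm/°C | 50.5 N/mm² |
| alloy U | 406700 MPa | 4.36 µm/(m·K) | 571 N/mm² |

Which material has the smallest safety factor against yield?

Converting E to GPa, α to ×10⁻⁶/K, σ_y to MPa, then σ and n for each:
  alloy Q: E = 106.8, α = 11.1, σ_y = 167.0 → σ = 300 MPa, n = 0.557
  alloy V: E = 34.90, α = 11.2, σ_y = 45.60 → σ = 98.5 MPa, n = 0.463
  alloy Z: E = 446.0, α = 4.28, σ_y = 535.0 → σ = 483 MPa, n = 1.11
  alloy B: E = 10.23, α = 4.24, σ_y = 50.50 → σ = 11.0 MPa, n = 4.60
  alloy U: E = 406.7, α = 4.36, σ_y = 571.0 → σ = 449 MPa, n = 1.27
Alloy V has the lowest safety factor, n = 0.463.

alloy V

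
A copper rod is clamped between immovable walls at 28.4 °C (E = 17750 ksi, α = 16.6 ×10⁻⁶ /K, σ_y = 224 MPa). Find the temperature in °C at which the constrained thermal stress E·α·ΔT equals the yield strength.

E = 17750 ksi = 122.4 GPa.
E·α·ΔT = 224.0 MPa ⇒ ΔT = 224.0 / (122.4×10³ × 16.6×10⁻⁶) = 110.3 K.
T = 28.4 + 110.3 = 138.7 °C.

139 °C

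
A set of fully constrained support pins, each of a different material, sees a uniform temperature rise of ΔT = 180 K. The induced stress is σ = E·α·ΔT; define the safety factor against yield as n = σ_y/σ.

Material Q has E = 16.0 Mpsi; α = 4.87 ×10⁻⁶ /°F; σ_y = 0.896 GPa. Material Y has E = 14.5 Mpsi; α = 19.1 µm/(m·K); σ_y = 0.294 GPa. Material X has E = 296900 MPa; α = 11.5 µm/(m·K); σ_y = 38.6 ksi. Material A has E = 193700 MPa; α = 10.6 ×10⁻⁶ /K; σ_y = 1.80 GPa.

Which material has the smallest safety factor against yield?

Converting E to GPa, α to ×10⁻⁶/K, σ_y to MPa, then σ and n for each:
  material Q: E = 110.3, α = 8.77, σ_y = 896.0 → σ = 174 MPa, n = 5.15
  material Y: E = 99.97, α = 19.1, σ_y = 294.0 → σ = 344 MPa, n = 0.855
  material X: E = 296.9, α = 11.5, σ_y = 266.1 → σ = 615 MPa, n = 0.433
  material A: E = 193.7, α = 10.6, σ_y = 1800 → σ = 370 MPa, n = 4.87
Material X has the lowest safety factor, n = 0.433.

material X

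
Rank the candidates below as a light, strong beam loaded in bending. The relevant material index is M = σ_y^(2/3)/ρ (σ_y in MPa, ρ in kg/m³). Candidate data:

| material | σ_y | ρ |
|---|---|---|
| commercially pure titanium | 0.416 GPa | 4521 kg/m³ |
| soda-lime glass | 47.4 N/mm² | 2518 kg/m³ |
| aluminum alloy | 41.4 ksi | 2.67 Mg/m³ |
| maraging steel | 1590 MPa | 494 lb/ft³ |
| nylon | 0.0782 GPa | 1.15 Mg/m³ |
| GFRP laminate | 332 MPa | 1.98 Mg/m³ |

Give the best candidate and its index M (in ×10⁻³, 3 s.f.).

GFRP laminate, M = 24.2×10⁻³

Convert each candidate to consistent units, then evaluate M:
  commercially pure titanium: σ_y = 416.0 MPa, ρ = 4521 kg/m³
  soda-lime glass: σ_y = 47.40 MPa, ρ = 2518 kg/m³
  aluminum alloy: σ_y = 285.4 MPa, ρ = 2670 kg/m³
  maraging steel: σ_y = 1590 MPa, ρ = 7913 kg/m³
  nylon: σ_y = 78.20 MPa, ρ = 1150 kg/m³
  GFRP laminate: σ_y = 332.0 MPa, ρ = 1980 kg/m³
  GFRP laminate: M = 24.2×10⁻³
  maraging steel: M = 17.2×10⁻³
  aluminum alloy: M = 16.2×10⁻³
  nylon: M = 15.9×10⁻³
  commercially pure titanium: M = 12.3×10⁻³
  soda-lime glass: M = 5.20×10⁻³
The maximum is for GFRP laminate.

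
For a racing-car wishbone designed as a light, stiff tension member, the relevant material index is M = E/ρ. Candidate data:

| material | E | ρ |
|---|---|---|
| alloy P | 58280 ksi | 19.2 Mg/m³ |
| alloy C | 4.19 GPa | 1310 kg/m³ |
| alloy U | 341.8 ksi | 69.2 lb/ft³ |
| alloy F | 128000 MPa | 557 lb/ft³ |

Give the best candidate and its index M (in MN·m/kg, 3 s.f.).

Putting every candidate on a common basis:
  alloy P: E = 401.8 GPa, ρ = 19200 kg/m³
  alloy C: E = 4.190 GPa, ρ = 1310 kg/m³
  alloy U: E = 2.357 GPa, ρ = 1108 kg/m³
  alloy F: E = 128.0 GPa, ρ = 8922 kg/m³
  alloy P: M = 20.9 MN·m/kg
  alloy F: M = 14.3 MN·m/kg
  alloy C: M = 3.20 MN·m/kg
  alloy U: M = 2.13 MN·m/kg
The maximum is for alloy P.

alloy P, M = 20.9 MN·m/kg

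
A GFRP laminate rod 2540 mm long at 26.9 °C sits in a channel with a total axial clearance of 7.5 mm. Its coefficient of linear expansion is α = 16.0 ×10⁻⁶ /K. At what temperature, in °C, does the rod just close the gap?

211 °C

α·L₀·ΔT = 7.5 mm ⇒ ΔT = 7.5 / (16.0×10⁻⁶ × 2540.0) = 184.5 K.
T = 26.9 + 184.5 = 211.4 °C.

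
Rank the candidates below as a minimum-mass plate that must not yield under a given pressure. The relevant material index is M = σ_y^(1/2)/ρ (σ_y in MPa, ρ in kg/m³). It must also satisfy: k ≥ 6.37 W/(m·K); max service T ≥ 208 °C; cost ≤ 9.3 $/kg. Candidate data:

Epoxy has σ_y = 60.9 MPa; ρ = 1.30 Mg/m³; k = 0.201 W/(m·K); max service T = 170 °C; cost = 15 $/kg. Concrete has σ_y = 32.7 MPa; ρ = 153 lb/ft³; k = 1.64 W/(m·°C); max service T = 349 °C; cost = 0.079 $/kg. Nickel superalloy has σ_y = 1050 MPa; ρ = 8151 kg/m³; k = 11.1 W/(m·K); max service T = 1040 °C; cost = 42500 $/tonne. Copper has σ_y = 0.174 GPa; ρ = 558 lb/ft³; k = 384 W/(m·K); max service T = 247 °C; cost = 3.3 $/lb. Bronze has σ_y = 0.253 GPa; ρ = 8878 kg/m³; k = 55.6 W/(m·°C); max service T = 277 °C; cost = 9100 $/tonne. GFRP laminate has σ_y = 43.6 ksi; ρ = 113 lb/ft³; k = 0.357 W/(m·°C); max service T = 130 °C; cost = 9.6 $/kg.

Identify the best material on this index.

bronze

Screen on constraints: k ≥ 6.37 W/(m·K); max service T ≥ 208 °C; cost ≤ 9.3 $/kg. Survivors: copper, bronze.
After converting to SI:
  copper: σ_y = 174.0 MPa, ρ = 8938 kg/m³
  bronze: σ_y = 253.0 MPa, ρ = 8878 kg/m³
  bronze: M = 1.79×10⁻³
  copper: M = 1.48×10⁻³
The maximum is for bronze.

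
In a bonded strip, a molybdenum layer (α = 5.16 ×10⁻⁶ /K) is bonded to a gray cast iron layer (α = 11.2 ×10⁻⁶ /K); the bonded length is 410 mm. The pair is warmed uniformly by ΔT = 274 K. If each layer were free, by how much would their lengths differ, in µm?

Δα = |5.16 − 11.2|×10⁻⁶/K = 6.04×10⁻⁶/K.
ΔL_mismatch = Δα·L·ΔT = 6.04×10⁻⁶ × 410.0 mm × 274.0 K = 679 µm.

679 µm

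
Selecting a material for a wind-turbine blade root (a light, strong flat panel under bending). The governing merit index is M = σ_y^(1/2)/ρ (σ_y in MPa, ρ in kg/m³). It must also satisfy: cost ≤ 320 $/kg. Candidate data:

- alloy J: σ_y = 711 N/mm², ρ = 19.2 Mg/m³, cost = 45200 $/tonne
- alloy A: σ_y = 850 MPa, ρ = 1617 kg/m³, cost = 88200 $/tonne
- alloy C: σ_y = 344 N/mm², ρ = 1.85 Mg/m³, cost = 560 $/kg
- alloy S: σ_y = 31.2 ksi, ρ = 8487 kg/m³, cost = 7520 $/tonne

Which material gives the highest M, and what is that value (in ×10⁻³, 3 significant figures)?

alloy A, M = 18.0×10⁻³

Screen on constraints: cost ≤ 320 $/kg. Survivors: alloy J, alloy A, alloy S.
Normalizing units and computing the index:
  alloy J: σ_y = 711.0 MPa, ρ = 19200 kg/m³
  alloy A: σ_y = 850.0 MPa, ρ = 1617 kg/m³
  alloy S: σ_y = 215.1 MPa, ρ = 8487 kg/m³
  alloy A: M = 18.0×10⁻³
  alloy S: M = 1.73×10⁻³
  alloy J: M = 1.39×10⁻³
Highest index: alloy A.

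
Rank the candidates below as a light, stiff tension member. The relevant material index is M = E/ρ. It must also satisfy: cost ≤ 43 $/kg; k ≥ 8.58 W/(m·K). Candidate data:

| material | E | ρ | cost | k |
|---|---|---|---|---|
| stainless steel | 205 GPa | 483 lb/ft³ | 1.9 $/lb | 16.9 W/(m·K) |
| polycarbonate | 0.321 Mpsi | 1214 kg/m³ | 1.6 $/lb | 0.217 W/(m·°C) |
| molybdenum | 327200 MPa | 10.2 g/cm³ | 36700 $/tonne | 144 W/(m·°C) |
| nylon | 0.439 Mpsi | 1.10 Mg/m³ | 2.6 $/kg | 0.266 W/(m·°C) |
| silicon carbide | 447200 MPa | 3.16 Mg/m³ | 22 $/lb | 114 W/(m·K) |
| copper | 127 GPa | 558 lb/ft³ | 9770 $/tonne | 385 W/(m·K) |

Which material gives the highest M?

molybdenum

Screen on constraints: cost ≤ 43 $/kg; k ≥ 8.58 W/(m·K). Survivors: stainless steel, molybdenum, copper.
After converting to SI:
  stainless steel: E = 205.0 GPa, ρ = 7737 kg/m³
  molybdenum: E = 327.2 GPa, ρ = 10200 kg/m³
  copper: E = 127.0 GPa, ρ = 8938 kg/m³
  molybdenum: M = 32.1 MN·m/kg
  stainless steel: M = 26.5 MN·m/kg
  copper: M = 14.2 MN·m/kg
Highest index: molybdenum.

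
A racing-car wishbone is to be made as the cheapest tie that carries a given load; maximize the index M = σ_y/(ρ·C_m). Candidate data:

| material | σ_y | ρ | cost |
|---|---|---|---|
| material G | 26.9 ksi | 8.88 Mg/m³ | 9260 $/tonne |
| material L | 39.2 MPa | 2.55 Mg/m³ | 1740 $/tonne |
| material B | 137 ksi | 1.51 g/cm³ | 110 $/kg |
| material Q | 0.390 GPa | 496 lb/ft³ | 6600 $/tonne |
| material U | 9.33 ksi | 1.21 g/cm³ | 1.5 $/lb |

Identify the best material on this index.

material U

After converting to SI:
  material G: σ_y = 185.5 MPa, ρ = 8880 kg/m³, cost = 9.260 $/kg
  material L: σ_y = 39.20 MPa, ρ = 2550 kg/m³, cost = 1.740 $/kg
  material B: σ_y = 944.6 MPa, ρ = 1510 kg/m³, cost = 110.0 $/kg
  material Q: σ_y = 390.0 MPa, ρ = 7945 kg/m³, cost = 6.600 $/kg
  material U: σ_y = 64.33 MPa, ρ = 1210 kg/m³, cost = 3.307 $/kg
  material U: M = 16.1 kN·m per $
  material L: M = 8.83 kN·m per $
  material Q: M = 7.44 kN·m per $
  material B: M = 5.69 kN·m per $
  material G: M = 2.26 kN·m per $
Material U ranks first.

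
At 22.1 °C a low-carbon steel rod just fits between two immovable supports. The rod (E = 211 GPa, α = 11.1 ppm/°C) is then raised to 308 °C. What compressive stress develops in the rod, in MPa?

ΔT = 285.9 K. Constrained thermal stress σ = E·α·ΔT = 211.0×10³ MPa × 11.1×10⁻⁶ × 285.9 = 670 MPa (compressive).

670 MPa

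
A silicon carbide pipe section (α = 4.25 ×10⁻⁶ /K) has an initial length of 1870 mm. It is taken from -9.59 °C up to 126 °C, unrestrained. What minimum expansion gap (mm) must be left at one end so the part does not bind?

1.08 mm

ΔT = 126 − (-9.59) = 135.6 K.
ΔL = α·L₀·ΔT = 4.25×10⁻⁶ × 1870 mm × 135.6 K = 1.08 mm.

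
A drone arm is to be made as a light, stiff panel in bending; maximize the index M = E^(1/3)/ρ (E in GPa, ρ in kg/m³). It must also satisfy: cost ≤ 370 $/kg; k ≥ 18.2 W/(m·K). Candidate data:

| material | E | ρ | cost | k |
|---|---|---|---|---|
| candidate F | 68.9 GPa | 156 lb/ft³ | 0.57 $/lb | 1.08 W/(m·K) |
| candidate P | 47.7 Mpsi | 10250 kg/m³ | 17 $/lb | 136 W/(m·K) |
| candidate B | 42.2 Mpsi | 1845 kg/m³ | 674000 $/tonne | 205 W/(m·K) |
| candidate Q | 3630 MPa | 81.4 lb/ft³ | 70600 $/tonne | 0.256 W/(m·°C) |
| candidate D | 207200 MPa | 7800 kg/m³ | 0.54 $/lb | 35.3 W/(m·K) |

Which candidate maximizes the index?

Screen on constraints: cost ≤ 370 $/kg; k ≥ 18.2 W/(m·K). Survivors: candidate P, candidate D.
Normalizing units and computing the index:
  candidate P: E = 328.9 GPa, ρ = 10250 kg/m³
  candidate D: E = 207.2 GPa, ρ = 7800 kg/m³
  candidate D: M = 0.759×10⁻³
  candidate P: M = 0.673×10⁻³
Highest index: candidate D.

candidate D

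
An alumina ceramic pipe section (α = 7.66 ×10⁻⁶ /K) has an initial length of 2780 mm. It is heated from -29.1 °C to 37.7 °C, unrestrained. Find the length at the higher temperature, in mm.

2781.4 mm

ΔT = 37.7 − (-29.1) = 66.80 K.
ΔL = α·L₀·ΔT = 7.66×10⁻⁶ × 2780 mm × 66.80 K = 1.42 mm.
L = L₀ + ΔL = 2780 + 1.42 = 2781.4 mm.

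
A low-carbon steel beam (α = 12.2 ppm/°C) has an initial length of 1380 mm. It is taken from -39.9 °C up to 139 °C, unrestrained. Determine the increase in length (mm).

ΔT = 139 − (-39.9) = 178.9 K.
ΔL = α·L₀·ΔT = 12.2×10⁻⁶ × 1380 mm × 178.9 K = 3.01 mm.

3.01 mm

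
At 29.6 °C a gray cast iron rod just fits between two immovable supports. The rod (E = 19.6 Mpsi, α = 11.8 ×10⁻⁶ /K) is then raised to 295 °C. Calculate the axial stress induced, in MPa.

423 MPa

E = 19.6 Mpsi = 135.1 GPa.
ΔT = 265.4 K. Constrained thermal stress σ = E·α·ΔT = 135.1×10³ MPa × 11.8×10⁻⁶ × 265.4 = 423 MPa (compressive).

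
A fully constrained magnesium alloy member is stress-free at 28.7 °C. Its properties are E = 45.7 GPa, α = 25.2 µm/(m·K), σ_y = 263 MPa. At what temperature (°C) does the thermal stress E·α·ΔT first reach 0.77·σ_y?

E·α·ΔT = 202.5 MPa ⇒ ΔT = 202.5 / (45.70×10³ × 25.2×10⁻⁶) = 175.8 K.
T = 28.7 + 175.8 = 204.5 °C.

205 °C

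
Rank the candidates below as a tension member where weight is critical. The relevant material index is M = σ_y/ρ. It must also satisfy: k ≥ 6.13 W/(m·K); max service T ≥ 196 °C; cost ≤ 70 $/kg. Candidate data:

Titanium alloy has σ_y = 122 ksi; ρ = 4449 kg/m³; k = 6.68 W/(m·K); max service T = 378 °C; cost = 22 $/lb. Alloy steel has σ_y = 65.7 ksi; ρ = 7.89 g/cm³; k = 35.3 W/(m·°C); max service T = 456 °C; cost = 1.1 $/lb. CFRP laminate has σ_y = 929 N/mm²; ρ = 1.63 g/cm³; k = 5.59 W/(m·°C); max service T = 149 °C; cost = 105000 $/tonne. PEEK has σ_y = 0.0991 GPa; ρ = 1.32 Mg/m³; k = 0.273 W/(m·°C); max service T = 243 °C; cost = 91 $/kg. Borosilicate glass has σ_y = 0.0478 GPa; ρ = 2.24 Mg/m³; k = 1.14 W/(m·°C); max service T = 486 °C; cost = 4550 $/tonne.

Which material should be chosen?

Screen on constraints: k ≥ 6.13 W/(m·K); max service T ≥ 196 °C; cost ≤ 70 $/kg. Survivors: titanium alloy, alloy steel.
Convert each candidate to consistent units, then evaluate M:
  titanium alloy: σ_y = 841.2 MPa, ρ = 4449 kg/m³
  alloy steel: σ_y = 453.0 MPa, ρ = 7890 kg/m³
  titanium alloy: M = 189 kN·m/kg
  alloy steel: M = 57.4 kN·m/kg
Titanium alloy ranks first.

titanium alloy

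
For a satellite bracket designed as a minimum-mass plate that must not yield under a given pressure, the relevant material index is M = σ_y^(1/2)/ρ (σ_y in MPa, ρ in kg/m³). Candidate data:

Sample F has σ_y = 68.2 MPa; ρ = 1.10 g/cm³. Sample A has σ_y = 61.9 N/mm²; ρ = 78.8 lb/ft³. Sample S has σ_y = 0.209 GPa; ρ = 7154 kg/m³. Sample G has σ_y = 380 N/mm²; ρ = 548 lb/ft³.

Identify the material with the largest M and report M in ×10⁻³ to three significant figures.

In SI units:
  sample F: σ_y = 68.20 MPa, ρ = 1100 kg/m³
  sample A: σ_y = 61.90 MPa, ρ = 1262 kg/m³
  sample S: σ_y = 209.0 MPa, ρ = 7154 kg/m³
  sample G: σ_y = 380.0 MPa, ρ = 8778 kg/m³
  sample F: M = 7.51×10⁻³
  sample A: M = 6.23×10⁻³
  sample G: M = 2.22×10⁻³
  sample S: M = 2.02×10⁻³
Highest index: sample F.

sample F, M = 7.51×10⁻³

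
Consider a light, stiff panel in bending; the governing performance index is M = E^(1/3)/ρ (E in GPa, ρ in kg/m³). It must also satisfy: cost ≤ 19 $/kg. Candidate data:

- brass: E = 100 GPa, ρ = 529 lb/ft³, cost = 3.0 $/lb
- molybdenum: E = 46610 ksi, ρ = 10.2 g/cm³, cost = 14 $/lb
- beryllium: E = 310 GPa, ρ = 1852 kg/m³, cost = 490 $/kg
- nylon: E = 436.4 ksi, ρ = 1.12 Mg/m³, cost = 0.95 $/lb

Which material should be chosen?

Screen on constraints: cost ≤ 19 $/kg. Survivors: brass, nylon.
Normalizing units and computing the index:
  brass: E = 100.0 GPa, ρ = 8474 kg/m³
  nylon: E = 3.009 GPa, ρ = 1120 kg/m³
  nylon: M = 1.29×10⁻³
  brass: M = 0.548×10⁻³
Nylon ranks first.

nylon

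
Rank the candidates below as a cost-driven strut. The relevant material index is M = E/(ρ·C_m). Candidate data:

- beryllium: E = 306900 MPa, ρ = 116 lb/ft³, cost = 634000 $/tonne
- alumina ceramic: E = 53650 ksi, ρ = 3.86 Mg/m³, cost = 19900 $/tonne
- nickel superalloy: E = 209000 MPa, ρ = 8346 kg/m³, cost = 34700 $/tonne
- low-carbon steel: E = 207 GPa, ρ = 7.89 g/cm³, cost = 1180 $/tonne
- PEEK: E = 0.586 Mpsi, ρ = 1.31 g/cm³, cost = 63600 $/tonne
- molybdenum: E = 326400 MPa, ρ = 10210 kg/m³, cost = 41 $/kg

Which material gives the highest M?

low-carbon steel

Putting every candidate on a common basis:
  beryllium: E = 306.9 GPa, ρ = 1858 kg/m³, cost = 634.0 $/kg
  alumina ceramic: E = 369.9 GPa, ρ = 3860 kg/m³, cost = 19.90 $/kg
  nickel superalloy: E = 209.0 GPa, ρ = 8346 kg/m³, cost = 34.70 $/kg
  low-carbon steel: E = 207.0 GPa, ρ = 7890 kg/m³, cost = 1.180 $/kg
  PEEK: E = 4.040 GPa, ρ = 1310 kg/m³, cost = 63.60 $/kg
  molybdenum: E = 326.4 GPa, ρ = 10210 kg/m³, cost = 41.00 $/kg
  low-carbon steel: M = 22.2 MN·m per $
  alumina ceramic: M = 4.82 MN·m per $
  molybdenum: M = 0.780 MN·m per $
  nickel superalloy: M = 0.722 MN·m per $
  beryllium: M = 0.261 MN·m per $
  PEEK: M = 0.0485 MN·m per $
Low-carbon steel has the largest M.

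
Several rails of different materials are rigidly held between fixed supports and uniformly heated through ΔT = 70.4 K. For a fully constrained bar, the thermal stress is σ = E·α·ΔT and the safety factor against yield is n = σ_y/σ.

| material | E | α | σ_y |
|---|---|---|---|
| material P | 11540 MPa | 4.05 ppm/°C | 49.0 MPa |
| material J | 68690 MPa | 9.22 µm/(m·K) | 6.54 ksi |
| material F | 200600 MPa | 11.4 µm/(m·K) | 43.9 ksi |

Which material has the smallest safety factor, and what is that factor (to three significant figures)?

Per material, after unit conversion:
  material P: E = 11.54, α = 4.05, σ_y = 49.00 → σ = 3.29 MPa, n = 14.9
  material J: E = 68.69, α = 9.22, σ_y = 45.09 → σ = 44.6 MPa, n = 1.01
  material F: E = 200.6, α = 11.4, σ_y = 302.7 → σ = 161 MPa, n = 1.88
Smallest n: material J with n = 1.01.

material J, n = 1.01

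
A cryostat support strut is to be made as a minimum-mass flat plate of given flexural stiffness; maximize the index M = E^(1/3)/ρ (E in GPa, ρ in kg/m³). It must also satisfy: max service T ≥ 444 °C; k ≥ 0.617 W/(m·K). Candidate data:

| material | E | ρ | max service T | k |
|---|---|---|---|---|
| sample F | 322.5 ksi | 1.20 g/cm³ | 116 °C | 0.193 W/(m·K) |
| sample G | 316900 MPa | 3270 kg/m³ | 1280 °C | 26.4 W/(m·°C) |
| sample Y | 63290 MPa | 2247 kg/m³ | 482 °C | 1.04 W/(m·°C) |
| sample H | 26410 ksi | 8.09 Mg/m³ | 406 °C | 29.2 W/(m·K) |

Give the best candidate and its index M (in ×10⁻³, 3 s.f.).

Screen on constraints: max service T ≥ 444 °C; k ≥ 0.617 W/(m·K). Survivors: sample G, sample Y.
In SI units:
  sample G: E = 316.9 GPa, ρ = 3270 kg/m³
  sample Y: E = 63.29 GPa, ρ = 2247 kg/m³
  sample G: M = 2.08×10⁻³
  sample Y: M = 1.77×10⁻³
Highest index: sample G.

sample G, M = 2.08×10⁻³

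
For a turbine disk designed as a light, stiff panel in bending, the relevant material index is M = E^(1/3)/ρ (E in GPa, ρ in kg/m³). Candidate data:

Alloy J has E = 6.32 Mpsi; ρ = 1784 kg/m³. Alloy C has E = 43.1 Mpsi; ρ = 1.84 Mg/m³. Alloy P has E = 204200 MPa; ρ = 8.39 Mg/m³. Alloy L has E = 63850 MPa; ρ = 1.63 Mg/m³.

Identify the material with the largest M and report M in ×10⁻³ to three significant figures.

Convert each candidate to consistent units, then evaluate M:
  alloy J: E = 43.57 GPa, ρ = 1784 kg/m³
  alloy C: E = 297.2 GPa, ρ = 1840 kg/m³
  alloy P: E = 204.2 GPa, ρ = 8390 kg/m³
  alloy L: E = 63.85 GPa, ρ = 1630 kg/m³
  alloy C: M = 3.63×10⁻³
  alloy L: M = 2.45×10⁻³
  alloy J: M = 1.97×10⁻³
  alloy P: M = 0.702×10⁻³
Alloy C ranks first.

alloy C, M = 3.63×10⁻³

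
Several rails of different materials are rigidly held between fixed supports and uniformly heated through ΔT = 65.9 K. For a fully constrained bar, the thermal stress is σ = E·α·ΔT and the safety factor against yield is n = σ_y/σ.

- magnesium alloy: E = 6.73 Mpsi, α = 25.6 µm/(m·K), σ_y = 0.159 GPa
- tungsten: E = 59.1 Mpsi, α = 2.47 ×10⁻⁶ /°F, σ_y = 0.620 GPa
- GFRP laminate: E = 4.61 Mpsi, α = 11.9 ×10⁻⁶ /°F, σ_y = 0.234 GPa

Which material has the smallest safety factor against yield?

magnesium alloy

Per material, after unit conversion:
  magnesium alloy: E = 46.40, α = 25.6, σ_y = 159.0 → σ = 78.3 MPa, n = 2.03
  tungsten: E = 407.5, α = 4.45, σ_y = 620.0 → σ = 119 MPa, n = 5.19
  GFRP laminate: E = 31.78, α = 21.4, σ_y = 234.0 → σ = 44.9 MPa, n = 5.22
Smallest n: magnesium alloy with n = 2.03.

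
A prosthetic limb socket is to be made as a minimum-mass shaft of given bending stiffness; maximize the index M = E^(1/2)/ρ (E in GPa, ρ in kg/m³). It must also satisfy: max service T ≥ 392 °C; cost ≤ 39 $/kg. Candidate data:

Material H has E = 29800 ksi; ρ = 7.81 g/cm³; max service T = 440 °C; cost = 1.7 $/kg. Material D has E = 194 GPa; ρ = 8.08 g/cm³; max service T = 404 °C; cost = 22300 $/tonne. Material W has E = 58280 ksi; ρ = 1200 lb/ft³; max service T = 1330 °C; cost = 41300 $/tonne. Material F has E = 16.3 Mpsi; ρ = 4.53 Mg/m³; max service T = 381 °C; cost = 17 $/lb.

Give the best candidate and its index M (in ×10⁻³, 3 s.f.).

material H, M = 1.84×10⁻³

Screen on constraints: max service T ≥ 392 °C; cost ≤ 39 $/kg. Survivors: material H, material D.
Convert each candidate to consistent units, then evaluate M:
  material H: E = 205.5 GPa, ρ = 7810 kg/m³
  material D: E = 194.0 GPa, ρ = 8080 kg/m³
  material H: M = 1.84×10⁻³
  material D: M = 1.72×10⁻³
Material H ranks first.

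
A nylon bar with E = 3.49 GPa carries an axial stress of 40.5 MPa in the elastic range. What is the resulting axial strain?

ε = σ/E = 40.5 / 3490 = 0.0116.

0.0116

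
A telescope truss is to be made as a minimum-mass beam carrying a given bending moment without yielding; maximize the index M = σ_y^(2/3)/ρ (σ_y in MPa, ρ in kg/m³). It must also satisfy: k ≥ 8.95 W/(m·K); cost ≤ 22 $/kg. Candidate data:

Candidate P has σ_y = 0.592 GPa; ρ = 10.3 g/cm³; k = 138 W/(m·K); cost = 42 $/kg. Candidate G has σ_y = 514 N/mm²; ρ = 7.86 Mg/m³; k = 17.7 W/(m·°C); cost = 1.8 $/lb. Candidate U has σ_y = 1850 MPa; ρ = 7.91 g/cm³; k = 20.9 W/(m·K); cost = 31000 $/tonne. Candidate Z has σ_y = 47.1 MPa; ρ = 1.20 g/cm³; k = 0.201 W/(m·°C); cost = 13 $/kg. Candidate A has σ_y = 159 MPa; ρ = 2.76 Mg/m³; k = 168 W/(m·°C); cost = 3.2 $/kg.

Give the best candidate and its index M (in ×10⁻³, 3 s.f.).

Screen on constraints: k ≥ 8.95 W/(m·K); cost ≤ 22 $/kg. Survivors: candidate G, candidate A.
Convert each candidate to consistent units, then evaluate M:
  candidate G: σ_y = 514.0 MPa, ρ = 7860 kg/m³
  candidate A: σ_y = 159.0 MPa, ρ = 2760 kg/m³
  candidate A: M = 10.6×10⁻³
  candidate G: M = 8.16×10⁻³
The maximum is for candidate A.

candidate A, M = 10.6×10⁻³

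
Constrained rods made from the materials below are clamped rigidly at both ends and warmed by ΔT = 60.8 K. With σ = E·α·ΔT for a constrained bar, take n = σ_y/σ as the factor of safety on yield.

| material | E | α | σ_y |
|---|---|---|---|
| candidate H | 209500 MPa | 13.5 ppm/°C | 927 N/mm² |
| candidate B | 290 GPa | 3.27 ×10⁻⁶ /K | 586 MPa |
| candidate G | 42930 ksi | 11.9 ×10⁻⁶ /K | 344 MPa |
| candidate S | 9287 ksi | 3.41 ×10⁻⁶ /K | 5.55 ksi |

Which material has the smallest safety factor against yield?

candidate G

In consistent units (E in GPa, α in ×10⁻⁶/K, σ_y in MPa):
  candidate H: E = 209.5, α = 13.5, σ_y = 927.0 → σ = 172 MPa, n = 5.39
  candidate B: E = 290.0, α = 3.27, σ_y = 586.0 → σ = 57.7 MPa, n = 10.2
  candidate G: E = 296.0, α = 11.9, σ_y = 344.0 → σ = 214 MPa, n = 1.61
  candidate S: E = 64.03, α = 3.41, σ_y = 38.27 → σ = 13.3 MPa, n = 2.88
Candidate G has the lowest safety factor, n = 1.61.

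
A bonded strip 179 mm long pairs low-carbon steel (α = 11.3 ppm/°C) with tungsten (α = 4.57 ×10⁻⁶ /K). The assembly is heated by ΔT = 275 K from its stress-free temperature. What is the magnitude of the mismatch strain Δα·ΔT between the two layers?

Δα = |11.3 − 4.57|×10⁻⁶/K = 6.73×10⁻⁶/K.
Mismatch strain = Δα·ΔT = 6.73×10⁻⁶ × 275.0 = 1.85×10⁻³.

1.85×10⁻³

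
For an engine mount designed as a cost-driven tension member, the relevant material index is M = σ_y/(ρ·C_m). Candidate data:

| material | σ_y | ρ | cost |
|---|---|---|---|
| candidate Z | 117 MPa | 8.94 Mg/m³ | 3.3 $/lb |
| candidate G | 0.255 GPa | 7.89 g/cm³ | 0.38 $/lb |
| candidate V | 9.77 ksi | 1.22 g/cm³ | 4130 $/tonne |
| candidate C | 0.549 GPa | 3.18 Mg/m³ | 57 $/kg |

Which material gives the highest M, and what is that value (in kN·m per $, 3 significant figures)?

Putting every candidate on a common basis:
  candidate Z: σ_y = 117.0 MPa, ρ = 8940 kg/m³, cost = 7.275 $/kg
  candidate G: σ_y = 255.0 MPa, ρ = 7890 kg/m³, cost = 0.8377 $/kg
  candidate V: σ_y = 67.36 MPa, ρ = 1220 kg/m³, cost = 4.130 $/kg
  candidate C: σ_y = 549.0 MPa, ρ = 3180 kg/m³, cost = 57.00 $/kg
  candidate G: M = 38.6 kN·m per $
  candidate V: M = 13.4 kN·m per $
  candidate C: M = 3.03 kN·m per $
  candidate Z: M = 1.80 kN·m per $
Candidate G ranks first.

candidate G, M = 38.6 kN·m per $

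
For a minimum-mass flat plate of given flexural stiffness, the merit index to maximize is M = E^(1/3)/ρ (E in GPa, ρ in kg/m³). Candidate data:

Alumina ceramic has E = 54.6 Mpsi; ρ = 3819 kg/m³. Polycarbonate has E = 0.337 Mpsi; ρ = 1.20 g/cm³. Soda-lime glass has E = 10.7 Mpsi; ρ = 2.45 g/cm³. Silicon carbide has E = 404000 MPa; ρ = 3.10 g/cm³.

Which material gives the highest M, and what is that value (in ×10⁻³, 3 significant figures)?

silicon carbide, M = 2.38×10⁻³

After converting to SI:
  alumina ceramic: E = 376.5 GPa, ρ = 3819 kg/m³
  polycarbonate: E = 2.324 GPa, ρ = 1200 kg/m³
  soda-lime glass: E = 73.77 GPa, ρ = 2450 kg/m³
  silicon carbide: E = 404.0 GPa, ρ = 3100 kg/m³
  silicon carbide: M = 2.38×10⁻³
  alumina ceramic: M = 1.89×10⁻³
  soda-lime glass: M = 1.71×10⁻³
  polycarbonate: M = 1.10×10⁻³
The maximum is for silicon carbide.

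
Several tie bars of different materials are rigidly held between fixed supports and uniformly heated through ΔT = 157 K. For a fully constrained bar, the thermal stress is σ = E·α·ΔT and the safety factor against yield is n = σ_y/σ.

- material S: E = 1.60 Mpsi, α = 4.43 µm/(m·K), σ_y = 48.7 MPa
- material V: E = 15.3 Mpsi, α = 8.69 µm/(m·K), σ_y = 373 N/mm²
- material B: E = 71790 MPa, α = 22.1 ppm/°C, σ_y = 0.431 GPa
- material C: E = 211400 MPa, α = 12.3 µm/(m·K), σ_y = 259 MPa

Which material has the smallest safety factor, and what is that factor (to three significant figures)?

Converting E to GPa, α to ×10⁻⁶/K, σ_y to MPa, then σ and n for each:
  material S: E = 11.03, α = 4.43, σ_y = 48.70 → σ = 7.67 MPa, n = 6.35
  material V: E = 105.5, α = 8.69, σ_y = 373.0 → σ = 144 MPa, n = 2.59
  material B: E = 71.79, α = 22.1, σ_y = 431.0 → σ = 249 MPa, n = 1.73
  material C: E = 211.4, α = 12.3, σ_y = 259.0 → σ = 408 MPa, n = 0.634
Smallest n: material C with n = 0.634.

material C, n = 0.634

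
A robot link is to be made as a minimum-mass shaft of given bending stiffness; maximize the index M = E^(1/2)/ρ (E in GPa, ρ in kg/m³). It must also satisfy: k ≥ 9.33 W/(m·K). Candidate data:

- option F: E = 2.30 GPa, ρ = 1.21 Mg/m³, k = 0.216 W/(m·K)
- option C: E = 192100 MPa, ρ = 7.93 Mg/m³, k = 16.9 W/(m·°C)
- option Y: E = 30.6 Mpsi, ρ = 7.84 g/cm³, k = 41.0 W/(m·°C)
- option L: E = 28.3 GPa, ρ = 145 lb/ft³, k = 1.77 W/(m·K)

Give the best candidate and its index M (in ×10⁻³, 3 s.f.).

Screen on constraints: k ≥ 9.33 W/(m·K). Survivors: option C, option Y.
In SI units:
  option C: E = 192.1 GPa, ρ = 7930 kg/m³
  option Y: E = 211.0 GPa, ρ = 7840 kg/m³
  option Y: M = 1.85×10⁻³
  option C: M = 1.75×10⁻³
The maximum is for option Y.

option Y, M = 1.85×10⁻³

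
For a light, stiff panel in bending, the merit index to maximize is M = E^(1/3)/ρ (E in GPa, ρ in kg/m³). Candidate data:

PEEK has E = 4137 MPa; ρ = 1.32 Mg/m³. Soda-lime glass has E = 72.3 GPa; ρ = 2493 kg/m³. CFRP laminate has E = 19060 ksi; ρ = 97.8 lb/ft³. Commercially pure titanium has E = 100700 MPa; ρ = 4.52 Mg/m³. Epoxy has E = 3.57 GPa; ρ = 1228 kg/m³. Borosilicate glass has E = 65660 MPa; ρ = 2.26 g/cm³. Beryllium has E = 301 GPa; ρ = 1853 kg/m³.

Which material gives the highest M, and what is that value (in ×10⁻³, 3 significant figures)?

Convert each candidate to consistent units, then evaluate M:
  PEEK: E = 4.137 GPa, ρ = 1320 kg/m³
  soda-lime glass: E = 72.30 GPa, ρ = 2493 kg/m³
  CFRP laminate: E = 131.4 GPa, ρ = 1567 kg/m³
  commercially pure titanium: E = 100.7 GPa, ρ = 4520 kg/m³
  epoxy: E = 3.570 GPa, ρ = 1228 kg/m³
  borosilicate glass: E = 65.66 GPa, ρ = 2260 kg/m³
  beryllium: E = 301.0 GPa, ρ = 1853 kg/m³
  beryllium: M = 3.62×10⁻³
  CFRP laminate: M = 3.25×10⁻³
  borosilicate glass: M = 1.79×10⁻³
  soda-lime glass: M = 1.67×10⁻³
  epoxy: M = 1.24×10⁻³
  PEEK: M = 1.22×10⁻³
  commercially pure titanium: M = 1.03×10⁻³
Beryllium has the largest M.

beryllium, M = 3.62×10⁻³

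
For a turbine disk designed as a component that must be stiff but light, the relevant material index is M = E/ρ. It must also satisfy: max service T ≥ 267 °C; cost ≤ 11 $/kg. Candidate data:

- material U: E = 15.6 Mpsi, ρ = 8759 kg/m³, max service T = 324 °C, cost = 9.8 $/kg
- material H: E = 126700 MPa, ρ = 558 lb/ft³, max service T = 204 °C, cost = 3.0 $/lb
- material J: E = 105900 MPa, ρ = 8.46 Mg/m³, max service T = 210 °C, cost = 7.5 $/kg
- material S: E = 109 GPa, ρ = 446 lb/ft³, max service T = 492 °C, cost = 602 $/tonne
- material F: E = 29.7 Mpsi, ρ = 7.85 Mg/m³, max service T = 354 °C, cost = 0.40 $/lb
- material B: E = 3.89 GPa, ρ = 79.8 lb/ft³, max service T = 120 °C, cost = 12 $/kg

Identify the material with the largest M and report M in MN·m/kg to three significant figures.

material F, M = 26.1 MN·m/kg

Screen on constraints: max service T ≥ 267 °C; cost ≤ 11 $/kg. Survivors: material U, material S, material F.
In SI units:
  material U: E = 107.6 GPa, ρ = 8759 kg/m³
  material S: E = 109.0 GPa, ρ = 7144 kg/m³
  material F: E = 204.8 GPa, ρ = 7850 kg/m³
  material F: M = 26.1 MN·m/kg
  material S: M = 15.3 MN·m/kg
  material U: M = 12.3 MN·m/kg
The maximum is for material F.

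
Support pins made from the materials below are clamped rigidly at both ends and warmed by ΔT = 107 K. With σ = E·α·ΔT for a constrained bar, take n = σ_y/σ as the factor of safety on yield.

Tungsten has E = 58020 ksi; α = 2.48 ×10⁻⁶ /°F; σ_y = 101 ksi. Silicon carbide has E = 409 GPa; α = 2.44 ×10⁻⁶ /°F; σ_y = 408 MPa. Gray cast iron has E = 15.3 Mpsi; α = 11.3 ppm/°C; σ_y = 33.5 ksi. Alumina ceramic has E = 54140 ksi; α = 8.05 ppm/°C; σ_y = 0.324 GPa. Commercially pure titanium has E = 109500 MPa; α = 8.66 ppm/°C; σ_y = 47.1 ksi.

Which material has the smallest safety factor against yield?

With everything in SI (GPa, ×10⁻⁶/K, MPa):
  tungsten: E = 400.0, α = 4.46, σ_y = 696.4 → σ = 191 MPa, n = 3.64
  silicon carbide: E = 409.0, α = 4.39, σ_y = 408.0 → σ = 192 MPa, n = 2.12
  gray cast iron: E = 105.5, α = 11.3, σ_y = 231.0 → σ = 128 MPa, n = 1.81
  alumina ceramic: E = 373.3, α = 8.05, σ_y = 324.0 → σ = 322 MPa, n = 1.01
  commercially pure titanium: E = 109.5, α = 8.66, σ_y = 324.7 → σ = 101 MPa, n = 3.20
The minimum is alumina ceramic at n = 1.01.

alumina ceramic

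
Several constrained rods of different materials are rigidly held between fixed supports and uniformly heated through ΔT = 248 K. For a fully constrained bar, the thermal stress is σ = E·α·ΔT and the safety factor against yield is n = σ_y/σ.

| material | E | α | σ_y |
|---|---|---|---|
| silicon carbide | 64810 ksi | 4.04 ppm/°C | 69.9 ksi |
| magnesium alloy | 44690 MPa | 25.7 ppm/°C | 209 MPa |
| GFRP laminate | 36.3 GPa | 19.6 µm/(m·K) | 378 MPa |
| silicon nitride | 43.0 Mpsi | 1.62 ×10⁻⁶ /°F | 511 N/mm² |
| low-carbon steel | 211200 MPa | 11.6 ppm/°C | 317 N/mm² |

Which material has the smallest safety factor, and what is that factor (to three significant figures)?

low-carbon steel, n = 0.522

With everything in SI (GPa, ×10⁻⁶/K, MPa):
  silicon carbide: E = 446.8, α = 4.04, σ_y = 481.9 → σ = 448 MPa, n = 1.08
  magnesium alloy: E = 44.69, α = 25.7, σ_y = 209.0 → σ = 285 MPa, n = 0.734
  GFRP laminate: E = 36.30, α = 19.6, σ_y = 378.0 → σ = 176 MPa, n = 2.14
  silicon nitride: E = 296.5, α = 2.92, σ_y = 511.0 → σ = 214 MPa, n = 2.38
  low-carbon steel: E = 211.2, α = 11.6, σ_y = 317.0 → σ = 608 MPa, n = 0.522
Low-carbon steel has the lowest safety factor, n = 0.522.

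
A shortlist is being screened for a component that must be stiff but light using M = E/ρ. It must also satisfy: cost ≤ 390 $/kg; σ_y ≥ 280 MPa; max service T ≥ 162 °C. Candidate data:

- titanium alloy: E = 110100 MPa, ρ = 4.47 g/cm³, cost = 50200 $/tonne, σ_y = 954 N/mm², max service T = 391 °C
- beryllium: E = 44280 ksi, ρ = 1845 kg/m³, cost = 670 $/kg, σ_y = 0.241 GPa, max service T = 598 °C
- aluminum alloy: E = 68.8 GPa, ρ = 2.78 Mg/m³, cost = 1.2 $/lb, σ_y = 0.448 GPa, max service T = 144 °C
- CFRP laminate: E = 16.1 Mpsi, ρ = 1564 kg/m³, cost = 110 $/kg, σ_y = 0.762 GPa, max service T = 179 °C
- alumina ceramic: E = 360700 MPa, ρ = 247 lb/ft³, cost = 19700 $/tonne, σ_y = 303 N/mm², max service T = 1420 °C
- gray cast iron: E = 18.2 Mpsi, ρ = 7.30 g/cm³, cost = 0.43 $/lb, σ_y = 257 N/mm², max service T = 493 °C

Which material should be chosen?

alumina ceramic

Screen on constraints: cost ≤ 390 $/kg; σ_y ≥ 280 MPa; max service T ≥ 162 °C. Survivors: titanium alloy, CFRP laminate, alumina ceramic.
Putting every candidate on a common basis:
  titanium alloy: E = 110.1 GPa, ρ = 4470 kg/m³
  CFRP laminate: E = 111.0 GPa, ρ = 1564 kg/m³
  alumina ceramic: E = 360.7 GPa, ρ = 3957 kg/m³
  alumina ceramic: M = 91.2 MN·m/kg
  CFRP laminate: M = 71.0 MN·m/kg
  titanium alloy: M = 24.6 MN·m/kg
Alumina ceramic ranks first.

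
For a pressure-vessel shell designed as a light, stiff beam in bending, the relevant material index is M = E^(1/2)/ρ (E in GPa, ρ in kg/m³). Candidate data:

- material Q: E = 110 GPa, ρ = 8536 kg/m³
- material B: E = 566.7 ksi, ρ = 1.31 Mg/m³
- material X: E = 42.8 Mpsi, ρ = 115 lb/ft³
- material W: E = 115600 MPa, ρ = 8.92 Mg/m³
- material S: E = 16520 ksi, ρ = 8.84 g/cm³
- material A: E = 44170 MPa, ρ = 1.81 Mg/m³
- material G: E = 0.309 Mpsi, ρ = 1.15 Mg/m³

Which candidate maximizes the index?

After converting to SI:
  material Q: E = 110.0 GPa, ρ = 8536 kg/m³
  material B: E = 3.907 GPa, ρ = 1310 kg/m³
  material X: E = 295.1 GPa, ρ = 1842 kg/m³
  material W: E = 115.6 GPa, ρ = 8920 kg/m³
  material S: E = 113.9 GPa, ρ = 8840 kg/m³
  material A: E = 44.17 GPa, ρ = 1810 kg/m³
  material G: E = 2.130 GPa, ρ = 1150 kg/m³
  material X: M = 9.33×10⁻³
  material A: M = 3.67×10⁻³
  material B: M = 1.51×10⁻³
  material G: M = 1.27×10⁻³
  material Q: M = 1.23×10⁻³
  material S: M = 1.21×10⁻³
  material W: M = 1.21×10⁻³
Material X ranks first.

material X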